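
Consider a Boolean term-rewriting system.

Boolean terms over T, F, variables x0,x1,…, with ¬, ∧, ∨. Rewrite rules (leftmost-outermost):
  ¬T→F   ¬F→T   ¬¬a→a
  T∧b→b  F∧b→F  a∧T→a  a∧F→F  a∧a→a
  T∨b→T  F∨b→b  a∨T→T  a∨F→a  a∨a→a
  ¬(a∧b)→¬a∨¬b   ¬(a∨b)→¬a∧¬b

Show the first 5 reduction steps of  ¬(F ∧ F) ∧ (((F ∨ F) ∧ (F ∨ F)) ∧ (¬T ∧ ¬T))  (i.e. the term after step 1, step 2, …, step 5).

  start: ¬(F ∧ F) ∧ (((F ∨ F) ∧ (F ∨ F)) ∧ (¬T ∧ ¬T))
  [1] (¬F ∨ ¬F) ∧ (((F ∨ F) ∧ (F ∨ F)) ∧ (¬T ∧ ¬T))
  [2] ¬F ∧ (((F ∨ F) ∧ (F ∨ F)) ∧ (¬T ∧ ¬T))
  [3] T ∧ (((F ∨ F) ∧ (F ∨ F)) ∧ (¬T ∧ ¬T))
  [4] ((F ∨ F) ∧ (F ∨ F)) ∧ (¬T ∧ ¬T)
  [5] (F ∨ F) ∧ (¬T ∧ ¬T)

Answer: after 5 steps: (F ∨ F) ∧ (¬T ∧ ¬T)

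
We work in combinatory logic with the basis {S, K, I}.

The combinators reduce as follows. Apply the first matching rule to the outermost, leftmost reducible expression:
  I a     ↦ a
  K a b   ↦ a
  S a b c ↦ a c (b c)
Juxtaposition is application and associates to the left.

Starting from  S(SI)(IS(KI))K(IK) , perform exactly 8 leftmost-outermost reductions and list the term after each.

  start: S(SI)(IS(KI))K(IK)
  →1  SIK(IS(KI)K)(IK)
  →2  I(IS(KI)K)(K(IS(KI)K))(IK)
  →3  IS(KI)K(K(IS(KI)K))(IK)
  →4  S(KI)K(K(IS(KI)K))(IK)
  →5  KI(K(IS(KI)K))(K(K(IS(KI)K)))(IK)
  →6  I(K(K(IS(KI)K)))(IK)
  →7  K(K(IS(KI)K))(IK)
  →8  K(IS(KI)K)

Answer: after 8 steps: K(IS(KI)K)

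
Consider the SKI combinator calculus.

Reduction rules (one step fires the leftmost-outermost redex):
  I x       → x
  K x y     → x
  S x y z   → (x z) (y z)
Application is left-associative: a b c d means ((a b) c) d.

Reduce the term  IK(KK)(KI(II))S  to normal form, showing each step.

Answer: normal form = K  (in 3 steps)

Derivation:
  start: IK(KK)(KI(II))S
  [1] K(KK)(KI(II))S
  [2] KKS
  [3] K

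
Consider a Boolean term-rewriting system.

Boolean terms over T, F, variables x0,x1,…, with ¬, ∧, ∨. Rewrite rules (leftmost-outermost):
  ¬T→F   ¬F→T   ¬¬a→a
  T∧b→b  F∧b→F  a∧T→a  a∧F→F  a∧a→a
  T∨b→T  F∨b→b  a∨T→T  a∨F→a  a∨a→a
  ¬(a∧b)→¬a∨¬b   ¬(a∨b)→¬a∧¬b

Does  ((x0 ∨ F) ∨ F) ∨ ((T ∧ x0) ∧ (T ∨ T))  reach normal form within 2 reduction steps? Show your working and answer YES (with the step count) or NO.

Answer: NO — after 2 steps the term is x0 ∨ ((T ∧ x0) ∧ (T ∨ T)), not yet normal

Derivation:
  start: ((x0 ∨ F) ∨ F) ∨ ((T ∧ x0) ∧ (T ∨ T))
  step 1: (x0 ∨ F) ∨ ((T ∧ x0) ∧ (T ∨ T))
  step 2: x0 ∨ ((T ∧ x0) ∧ (T ∨ T))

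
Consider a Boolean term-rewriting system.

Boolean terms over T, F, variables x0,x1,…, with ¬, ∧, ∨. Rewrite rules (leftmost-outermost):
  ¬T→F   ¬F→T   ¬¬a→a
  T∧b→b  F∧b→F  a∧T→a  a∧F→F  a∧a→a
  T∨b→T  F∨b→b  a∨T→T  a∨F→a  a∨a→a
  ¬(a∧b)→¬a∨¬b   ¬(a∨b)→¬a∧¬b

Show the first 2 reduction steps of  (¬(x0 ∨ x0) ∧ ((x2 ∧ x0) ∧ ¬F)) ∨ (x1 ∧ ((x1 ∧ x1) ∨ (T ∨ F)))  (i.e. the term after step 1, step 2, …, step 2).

  start: (¬(x0 ∨ x0) ∧ ((x2 ∧ x0) ∧ ¬F)) ∨ (x1 ∧ ((x1 ∧ x1) ∨ (T ∨ F)))
  [1] ((¬x0 ∧ ¬x0) ∧ ((x2 ∧ x0) ∧ ¬F)) ∨ (x1 ∧ ((x1 ∧ x1) ∨ (T ∨ F)))
  [2] (¬x0 ∧ ((x2 ∧ x0) ∧ ¬F)) ∨ (x1 ∧ ((x1 ∧ x1) ∨ (T ∨ F)))

Answer: after 2 steps: (¬x0 ∧ ((x2 ∧ x0) ∧ ¬F)) ∨ (x1 ∧ ((x1 ∧ x1) ∨ (T ∨ F)))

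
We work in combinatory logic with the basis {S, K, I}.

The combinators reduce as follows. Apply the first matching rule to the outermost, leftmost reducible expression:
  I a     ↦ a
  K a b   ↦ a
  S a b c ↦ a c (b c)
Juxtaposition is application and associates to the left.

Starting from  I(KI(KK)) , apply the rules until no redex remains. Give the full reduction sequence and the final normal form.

  start: I(KI(KK))
  →1  KI(KK)
  →2  I

Answer: normal form = I  (in 2 steps)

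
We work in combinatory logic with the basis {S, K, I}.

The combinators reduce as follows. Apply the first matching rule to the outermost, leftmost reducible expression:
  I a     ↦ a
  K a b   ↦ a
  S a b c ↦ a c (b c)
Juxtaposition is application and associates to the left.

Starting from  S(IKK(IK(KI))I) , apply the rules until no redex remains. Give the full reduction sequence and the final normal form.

  start: S(IKK(IK(KI))I)
  [1] S(KK(IK(KI))I)
  [2] S(KI)

Answer: normal form = S(KI)  (in 2 steps)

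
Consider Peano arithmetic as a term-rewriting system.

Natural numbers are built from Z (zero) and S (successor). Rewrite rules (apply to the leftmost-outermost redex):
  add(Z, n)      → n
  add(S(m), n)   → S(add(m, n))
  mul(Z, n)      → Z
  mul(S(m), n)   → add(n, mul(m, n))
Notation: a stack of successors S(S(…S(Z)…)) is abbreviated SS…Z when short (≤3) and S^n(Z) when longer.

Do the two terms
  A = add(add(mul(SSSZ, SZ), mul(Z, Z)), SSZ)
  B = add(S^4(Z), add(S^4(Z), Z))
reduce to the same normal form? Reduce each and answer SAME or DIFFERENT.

Term A:
  start: add(add(mul(SSSZ, SZ), mul(Z, Z)), SSZ)
  →1  add(add(add(SZ, mul(SSZ, SZ)), mul(Z, Z)), SSZ)
  →2  add(add(S(add(Z, mul(SSZ, SZ))), mul(Z, Z)), SSZ)
  →3  add(S(add(add(Z, mul(SSZ, SZ)), mul(Z, Z))), SSZ)
  →4  S(add(add(add(Z, mul(SSZ, SZ)), mul(Z, Z)), SSZ))
  →5  S(add(add(mul(SSZ, SZ), mul(Z, Z)), SSZ))
  →6  S(add(add(add(SZ, mul(SZ, SZ)), mul(Z, Z)), SSZ))
  →7  S(add(add(S(add(Z, mul(SZ, SZ))), mul(Z, Z)), SSZ))
  →8  S(add(S(add(add(Z, mul(SZ, SZ)), mul(Z, Z))), SSZ))
  →9  S(S(add(add(add(Z, mul(SZ, SZ)), mul(Z, Z)), SSZ)))
  →10  S(S(add(add(mul(SZ, SZ), mul(Z, Z)), SSZ)))
  →11  S(S(add(add(add(SZ, mul(Z, SZ)), mul(Z, Z)), SSZ)))
  →12  S(S(add(add(S(add(Z, mul(Z, SZ))), mul(Z, Z)), SSZ)))
  →13  S(S(add(S(add(add(Z, mul(Z, SZ)), mul(Z, Z))), SSZ)))
  →14  S(S(S(add(add(add(Z, mul(Z, SZ)), mul(Z, Z)), SSZ))))
  →15  S(S(S(add(add(mul(Z, SZ), mul(Z, Z)), SSZ))))
  →16  S(S(S(add(add(Z, mul(Z, Z)), SSZ))))
  →17  S(S(S(add(mul(Z, Z), SSZ))))
  →18  S(S(S(add(Z, SSZ))))
  →19  S^5(Z)

Term B:
  start: add(S^4(Z), add(S^4(Z), Z))
  →1  S(add(SSSZ, add(S^4(Z), Z)))
  →2  S(S(add(SSZ, add(S^4(Z), Z))))
  →3  S(S(S(add(SZ, add(S^4(Z), Z)))))
  →4  S(S(S(S(add(Z, add(S^4(Z), Z))))))
  →5  S(S(S(S(add(S^4(Z), Z)))))
  →6  S(S(S(S(S(add(SSSZ, Z))))))
  →7  S(S(S(S(S(S(add(SSZ, Z)))))))
  →8  S(S(S(S(S(S(S(add(SZ, Z))))))))
  →9  S(S(S(S(S(S(S(S(add(Z, Z)))))))))
  →10  S^8(Z)

Answer: DIFFERENT — A ⇓ S^5(Z), B ⇓ S^8(Z)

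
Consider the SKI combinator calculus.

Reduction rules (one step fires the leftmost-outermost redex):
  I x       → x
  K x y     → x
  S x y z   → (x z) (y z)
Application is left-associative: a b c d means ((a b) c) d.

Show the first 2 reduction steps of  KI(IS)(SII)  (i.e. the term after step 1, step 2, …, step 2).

  start: KI(IS)(SII)
  →1  I(SII)
  →2  SII

Answer: after 2 steps: SII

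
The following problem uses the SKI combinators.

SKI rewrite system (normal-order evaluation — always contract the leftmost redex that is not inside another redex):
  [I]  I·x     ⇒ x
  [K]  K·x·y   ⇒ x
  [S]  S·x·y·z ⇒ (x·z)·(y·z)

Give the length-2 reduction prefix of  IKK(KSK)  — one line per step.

Answer: after 2 steps: K

Working:
  start: IKK(KSK)
  [1] KK(KSK)
  [2] K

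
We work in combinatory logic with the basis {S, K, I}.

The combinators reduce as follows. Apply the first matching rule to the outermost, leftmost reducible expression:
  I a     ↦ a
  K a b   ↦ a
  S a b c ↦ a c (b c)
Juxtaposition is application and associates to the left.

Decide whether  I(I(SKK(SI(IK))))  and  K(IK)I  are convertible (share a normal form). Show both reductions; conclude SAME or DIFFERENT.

Answer: DIFFERENT — A ⇓ SIK, B ⇓ K

Reduction:
Term A:
  start: I(I(SKK(SI(IK))))
  →1  I(SKK(SI(IK)))
  →2  SKK(SI(IK))
  →3  K(SI(IK))(K(SI(IK)))
  →4  SI(IK)
  →5  SIK

Term B:
  start: K(IK)I
  →1  IK
  →2  K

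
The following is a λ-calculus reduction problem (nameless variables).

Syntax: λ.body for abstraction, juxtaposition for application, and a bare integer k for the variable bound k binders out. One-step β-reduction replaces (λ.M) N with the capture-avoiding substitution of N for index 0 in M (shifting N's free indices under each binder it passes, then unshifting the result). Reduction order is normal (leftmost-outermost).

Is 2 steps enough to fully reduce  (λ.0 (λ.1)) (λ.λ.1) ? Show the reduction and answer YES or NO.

Answer: YES — reaches normal form λ.λ.λ.λ.1 in 2 ≤ 2 steps

Reduction:
  start: (λ.0 (λ.1)) (λ.λ.1)
  →1  (λ.λ.1) (λ.λ.λ.1)
  →2  λ.λ.λ.λ.1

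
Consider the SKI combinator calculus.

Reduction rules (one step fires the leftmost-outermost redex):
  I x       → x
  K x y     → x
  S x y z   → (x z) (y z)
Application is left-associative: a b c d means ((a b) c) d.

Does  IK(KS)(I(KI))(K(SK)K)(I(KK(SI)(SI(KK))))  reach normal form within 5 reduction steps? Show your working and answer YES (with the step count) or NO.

Answer: YES — reaches normal form S(K(SI(KK))) in 5 ≤ 5 steps

Reduction:
  start: IK(KS)(I(KI))(K(SK)K)(I(KK(SI)(SI(KK))))
  step 1: K(KS)(I(KI))(K(SK)K)(I(KK(SI)(SI(KK))))
  step 2: KS(K(SK)K)(I(KK(SI)(SI(KK))))
  step 3: S(I(KK(SI)(SI(KK))))
  step 4: S(KK(SI)(SI(KK)))
  step 5: S(K(SI(KK)))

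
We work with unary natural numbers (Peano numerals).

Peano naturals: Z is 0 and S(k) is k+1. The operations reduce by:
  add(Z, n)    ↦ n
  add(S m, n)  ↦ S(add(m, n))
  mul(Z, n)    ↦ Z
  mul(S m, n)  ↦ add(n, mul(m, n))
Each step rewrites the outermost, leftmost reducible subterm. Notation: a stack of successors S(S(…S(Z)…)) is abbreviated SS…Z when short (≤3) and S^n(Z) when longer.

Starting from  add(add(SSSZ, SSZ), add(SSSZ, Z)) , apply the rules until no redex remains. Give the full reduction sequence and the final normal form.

Answer: normal form = S^8(Z)  (in 14 steps)

Derivation:
  start: add(add(SSSZ, SSZ), add(SSSZ, Z))
  →1  add(S(add(SSZ, SSZ)), add(SSSZ, Z))
  →2  S(add(add(SSZ, SSZ), add(SSSZ, Z)))
  →3  S(add(S(add(SZ, SSZ)), add(SSSZ, Z)))
  →4  S(S(add(add(SZ, SSZ), add(SSSZ, Z))))
  →5  S(S(add(S(add(Z, SSZ)), add(SSSZ, Z))))
  →6  S(S(S(add(add(Z, SSZ), add(SSSZ, Z)))))
  →7  S(S(S(add(SSZ, add(SSSZ, Z)))))
  →8  S(S(S(S(add(SZ, add(SSSZ, Z))))))
  →9  S(S(S(S(S(add(Z, add(SSSZ, Z)))))))
  →10  S(S(S(S(S(add(SSSZ, Z))))))
  →11  S(S(S(S(S(S(add(SSZ, Z)))))))
  →12  S(S(S(S(S(S(S(add(SZ, Z))))))))
  →13  S(S(S(S(S(S(S(S(add(Z, Z)))))))))
  →14  S^8(Z)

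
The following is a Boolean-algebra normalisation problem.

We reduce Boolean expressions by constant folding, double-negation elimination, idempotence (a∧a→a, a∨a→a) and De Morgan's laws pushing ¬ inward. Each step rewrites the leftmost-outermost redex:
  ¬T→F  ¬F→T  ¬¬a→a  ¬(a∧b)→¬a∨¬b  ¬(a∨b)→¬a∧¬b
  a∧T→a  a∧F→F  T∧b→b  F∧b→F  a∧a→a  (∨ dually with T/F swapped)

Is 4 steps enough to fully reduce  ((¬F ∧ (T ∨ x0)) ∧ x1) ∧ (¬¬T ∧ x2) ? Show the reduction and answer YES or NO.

  start: ((¬F ∧ (T ∨ x0)) ∧ x1) ∧ (¬¬T ∧ x2)
  step 1: ((T ∧ (T ∨ x0)) ∧ x1) ∧ (¬¬T ∧ x2)
  step 2: ((T ∨ x0) ∧ x1) ∧ (¬¬T ∧ x2)
  step 3: (T ∧ x1) ∧ (¬¬T ∧ x2)
  step 4: x1 ∧ (¬¬T ∧ x2)

Answer: NO — after 4 steps the term is x1 ∧ (¬¬T ∧ x2), not yet normal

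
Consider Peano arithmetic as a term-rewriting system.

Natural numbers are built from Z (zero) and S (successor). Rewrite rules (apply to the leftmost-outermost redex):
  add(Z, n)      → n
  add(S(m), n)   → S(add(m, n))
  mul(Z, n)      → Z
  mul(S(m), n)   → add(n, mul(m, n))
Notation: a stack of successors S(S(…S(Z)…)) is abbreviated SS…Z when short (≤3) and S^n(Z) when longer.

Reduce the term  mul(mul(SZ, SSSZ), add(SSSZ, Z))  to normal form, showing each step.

  start: mul(mul(SZ, SSSZ), add(SSSZ, Z))
  [1] mul(add(SSSZ, mul(Z, SSSZ)), add(SSSZ, Z))
  [2] mul(S(add(SSZ, mul(Z, SSSZ))), add(SSSZ, Z))
  [3] add(add(SSSZ, Z), mul(add(SSZ, mul(Z, SSSZ)), add(SSSZ, Z)))
  [4] add(S(add(SSZ, Z)), mul(add(SSZ, mul(Z, SSSZ)), add(SSSZ, Z)))
  [5] S(add(add(SSZ, Z), mul(add(SSZ, mul(Z, SSSZ)), add(SSSZ, Z))))
  [6] S(add(S(add(SZ, Z)), mul(add(SSZ, mul(Z, SSSZ)), add(SSSZ, Z))))
  [7] S(S(add(add(SZ, Z), mul(add(SSZ, mul(Z, SSSZ)), add(SSSZ, Z)))))
  [8] S(S(add(S(add(Z, Z)), mul(add(SSZ, mul(Z, SSSZ)), add(SSSZ, Z)))))
  [9] S(S(S(add(add(Z, Z), mul(add(SSZ, mul(Z, SSSZ)), add(SSSZ, Z))))))
  [10] S(S(S(add(Z, mul(add(SSZ, mul(Z, SSSZ)), add(SSSZ, Z))))))
  [11] S(S(S(mul(add(SSZ, mul(Z, SSSZ)), add(SSSZ, Z)))))
  [12] S(S(S(mul(S(add(SZ, mul(Z, SSSZ))), add(SSSZ, Z)))))
  [13] S(S(S(add(add(SSSZ, Z), mul(add(SZ, mul(Z, SSSZ)), add(SSSZ, Z))))))
  [14] S(S(S(add(S(add(SSZ, Z)), mul(add(SZ, mul(Z, SSSZ)), add(SSSZ, Z))))))
  [15] S(S(S(S(add(add(SSZ, Z), mul(add(SZ, mul(Z, SSSZ)), add(SSSZ, Z)))))))
  [16] S(S(S(S(add(S(add(SZ, Z)), mul(add(SZ, mul(Z, SSSZ)), add(SSSZ, Z)))))))
  [17] S(S(S(S(S(add(add(SZ, Z), mul(add(SZ, mul(Z, SSSZ)), add(SSSZ, Z))))))))
  [18] S(S(S(S(S(add(S(add(Z, Z)), mul(add(SZ, mul(Z, SSSZ)), add(SSSZ, Z))))))))
  [19] S(S(S(S(S(S(add(add(Z, Z), mul(add(SZ, mul(Z, SSSZ)), add(SSSZ, Z)))))))))
  [20] S(S(S(S(S(S(add(Z, mul(add(SZ, mul(Z, SSSZ)), add(SSSZ, Z)))))))))
  [21] S(S(S(S(S(S(mul(add(SZ, mul(Z, SSSZ)), add(SSSZ, Z))))))))
  [22] S(S(S(S(S(S(mul(S(add(Z, mul(Z, SSSZ))), add(SSSZ, Z))))))))
  [23] S(S(S(S(S(S(add(add(SSSZ, Z), mul(add(Z, mul(Z, SSSZ)), add(SSSZ, Z)))))))))
  [24] S(S(S(S(S(S(add(S(add(SSZ, Z)), mul(add(Z, mul(Z, SSSZ)), add(SSSZ, Z)))))))))
  [25] S(S(S(S(S(S(S(add(add(SSZ, Z), mul(add(Z, mul(Z, SSSZ)), add(SSSZ, Z))))))))))
  [26] S(S(S(S(S(S(S(add(S(add(SZ, Z)), mul(add(Z, mul(Z, SSSZ)), add(SSSZ, Z))))))))))
  [27] S(S(S(S(S(S(S(S(add(add(SZ, Z), mul(add(Z, mul(Z, SSSZ)), add(SSSZ, Z)))))))))))
  [28] S(S(S(S(S(S(S(S(add(S(add(Z, Z)), mul(add(Z, mul(Z, SSSZ)), add(SSSZ, Z)))))))))))
  [29] S(S(S(S(S(S(S(S(S(add(add(Z, Z), mul(add(Z, mul(Z, SSSZ)), add(SSSZ, Z))))))))))))
  [30] S(S(S(S(S(S(S(S(S(add(Z, mul(add(Z, mul(Z, SSSZ)), add(SSSZ, Z))))))))))))
  [31] S(S(S(S(S(S(S(S(S(mul(add(Z, mul(Z, SSSZ)), add(SSSZ, Z)))))))))))
  [32] S(S(S(S(S(S(S(S(S(mul(mul(Z, SSSZ), add(SSSZ, Z)))))))))))
  [33] S(S(S(S(S(S(S(S(S(mul(Z, add(SSSZ, Z)))))))))))
  [34] S^9(Z)

Answer: normal form = S^9(Z)  (in 34 steps)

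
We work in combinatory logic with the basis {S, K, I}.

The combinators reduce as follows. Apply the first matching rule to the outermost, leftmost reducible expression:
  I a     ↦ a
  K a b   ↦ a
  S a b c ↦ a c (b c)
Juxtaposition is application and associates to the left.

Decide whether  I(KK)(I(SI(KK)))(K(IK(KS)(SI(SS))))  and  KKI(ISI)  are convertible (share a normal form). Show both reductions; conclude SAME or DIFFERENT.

Term A:
  start: I(KK)(I(SI(KK)))(K(IK(KS)(SI(SS))))
  →1  KK(I(SI(KK)))(K(IK(KS)(SI(SS))))
  →2  K(K(IK(KS)(SI(SS))))
  →3  K(K(K(KS)(SI(SS))))
  →4  K(K(KS))

Term B:
  start: KKI(ISI)
  →1  K(ISI)
  →2  K(SI)

Answer: DIFFERENT — A ⇓ K(K(KS)), B ⇓ K(SI)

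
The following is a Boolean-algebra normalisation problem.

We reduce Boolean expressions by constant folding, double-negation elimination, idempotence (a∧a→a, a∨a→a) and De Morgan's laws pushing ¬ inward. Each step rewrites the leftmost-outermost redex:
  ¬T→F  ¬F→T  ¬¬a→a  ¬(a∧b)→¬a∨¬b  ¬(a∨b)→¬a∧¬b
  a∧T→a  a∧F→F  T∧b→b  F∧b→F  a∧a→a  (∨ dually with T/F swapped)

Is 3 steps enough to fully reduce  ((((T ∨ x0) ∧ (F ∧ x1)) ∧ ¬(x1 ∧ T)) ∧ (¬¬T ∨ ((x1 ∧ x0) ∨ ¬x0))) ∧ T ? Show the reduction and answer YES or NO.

  start: ((((T ∨ x0) ∧ (F ∧ x1)) ∧ ¬(x1 ∧ T)) ∧ (¬¬T ∨ ((x1 ∧ x0) ∨ ¬x0))) ∧ T
  →1  (((T ∨ x0) ∧ (F ∧ x1)) ∧ ¬(x1 ∧ T)) ∧ (¬¬T ∨ ((x1 ∧ x0) ∨ ¬x0))
  →2  ((T ∧ (F ∧ x1)) ∧ ¬(x1 ∧ T)) ∧ (¬¬T ∨ ((x1 ∧ x0) ∨ ¬x0))
  →3  ((F ∧ x1) ∧ ¬(x1 ∧ T)) ∧ (¬¬T ∨ ((x1 ∧ x0) ∨ ¬x0))

Answer: NO — after 3 steps the term is ((F ∧ x1) ∧ ¬(x1 ∧ T)) ∧ (¬¬T ∨ ((x1 ∧ x0) ∨ ¬x0)), not yet normal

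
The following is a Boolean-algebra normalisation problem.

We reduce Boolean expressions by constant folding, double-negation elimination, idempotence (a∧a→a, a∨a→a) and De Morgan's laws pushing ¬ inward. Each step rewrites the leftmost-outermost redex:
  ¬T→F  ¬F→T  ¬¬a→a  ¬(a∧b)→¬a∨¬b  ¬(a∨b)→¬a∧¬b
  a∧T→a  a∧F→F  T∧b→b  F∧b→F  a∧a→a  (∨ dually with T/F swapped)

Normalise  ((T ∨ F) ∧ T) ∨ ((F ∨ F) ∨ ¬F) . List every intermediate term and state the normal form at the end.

  start: ((T ∨ F) ∧ T) ∨ ((F ∨ F) ∨ ¬F)
  →1  (T ∨ F) ∨ ((F ∨ F) ∨ ¬F)
  →2  T ∨ ((F ∨ F) ∨ ¬F)
  →3  T

Answer: normal form = T  (in 3 steps)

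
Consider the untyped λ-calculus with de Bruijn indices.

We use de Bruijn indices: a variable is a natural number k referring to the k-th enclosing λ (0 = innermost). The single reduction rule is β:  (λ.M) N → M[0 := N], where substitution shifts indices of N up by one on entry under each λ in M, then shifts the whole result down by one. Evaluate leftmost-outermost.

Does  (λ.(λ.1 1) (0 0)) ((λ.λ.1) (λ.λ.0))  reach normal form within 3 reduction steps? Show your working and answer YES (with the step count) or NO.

  start: (λ.(λ.1 1) (0 0)) ((λ.λ.1) (λ.λ.0))
  step 1: (λ.(λ.λ.1) (λ.λ.0) ((λ.λ.1) (λ.λ.0))) ((λ.λ.1) (λ.λ.0) ((λ.λ.1) (λ.λ.0)))
  step 2: (λ.λ.1) (λ.λ.0) ((λ.λ.1) (λ.λ.0))
  step 3: (λ.λ.λ.0) ((λ.λ.1) (λ.λ.0))

Answer: NO — after 3 steps the term is (λ.λ.λ.0) ((λ.λ.1) (λ.λ.0)), not yet normal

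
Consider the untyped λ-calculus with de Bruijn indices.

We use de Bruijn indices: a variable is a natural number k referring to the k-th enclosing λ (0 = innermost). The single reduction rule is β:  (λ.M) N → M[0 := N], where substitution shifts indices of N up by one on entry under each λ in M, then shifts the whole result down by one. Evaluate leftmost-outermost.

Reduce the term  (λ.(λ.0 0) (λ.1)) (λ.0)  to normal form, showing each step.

Answer: normal form = λ.0  (in 3 steps)

Working:
  start: (λ.(λ.0 0) (λ.1)) (λ.0)
  step 1: (λ.0 0) (λ.λ.0)
  step 2: (λ.λ.0) (λ.λ.0)
  step 3: λ.0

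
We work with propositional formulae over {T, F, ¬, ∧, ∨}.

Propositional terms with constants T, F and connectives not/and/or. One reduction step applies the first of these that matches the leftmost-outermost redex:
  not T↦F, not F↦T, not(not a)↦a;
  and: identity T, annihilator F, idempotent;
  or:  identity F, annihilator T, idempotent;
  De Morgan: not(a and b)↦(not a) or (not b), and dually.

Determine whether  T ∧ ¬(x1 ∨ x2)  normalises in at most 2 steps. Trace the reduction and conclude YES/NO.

Answer: YES — reaches normal form ¬x1 ∧ ¬x2 in 2 ≤ 2 steps

Reduction:
  start: T ∧ ¬(x1 ∨ x2)
  step 1: ¬(x1 ∨ x2)
  step 2: ¬x1 ∧ ¬x2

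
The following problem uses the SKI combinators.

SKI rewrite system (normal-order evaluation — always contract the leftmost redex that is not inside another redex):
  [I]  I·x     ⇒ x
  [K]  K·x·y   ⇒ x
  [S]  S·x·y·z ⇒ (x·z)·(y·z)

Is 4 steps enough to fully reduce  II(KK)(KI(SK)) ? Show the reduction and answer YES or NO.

  start: II(KK)(KI(SK))
  step 1: I(KK)(KI(SK))
  step 2: KK(KI(SK))
  step 3: K

Answer: YES — reaches normal form K in 3 ≤ 4 steps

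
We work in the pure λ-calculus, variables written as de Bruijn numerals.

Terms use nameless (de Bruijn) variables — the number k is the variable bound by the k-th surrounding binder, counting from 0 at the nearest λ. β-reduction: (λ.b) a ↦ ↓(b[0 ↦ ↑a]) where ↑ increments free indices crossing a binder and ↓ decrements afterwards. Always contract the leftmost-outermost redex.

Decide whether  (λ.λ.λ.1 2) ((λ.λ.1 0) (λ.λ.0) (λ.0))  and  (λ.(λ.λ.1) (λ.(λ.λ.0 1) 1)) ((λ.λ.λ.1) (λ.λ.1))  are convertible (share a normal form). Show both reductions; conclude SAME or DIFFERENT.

Term A:
  start: (λ.λ.λ.1 2) ((λ.λ.1 0) (λ.λ.0) (λ.0))
  step 1: λ.λ.1 ((λ.λ.1 0) (λ.λ.0) (λ.0))
  step 2: λ.λ.1 ((λ.(λ.λ.0) 0) (λ.0))
  step 3: λ.λ.1 ((λ.λ.0) (λ.0))
  step 4: λ.λ.1 (λ.0)

Term B:
  start: (λ.(λ.λ.1) (λ.(λ.λ.0 1) 1)) ((λ.λ.λ.1) (λ.λ.1))
  step 1: (λ.λ.1) (λ.(λ.λ.0 1) ((λ.λ.λ.1) (λ.λ.1)))
  step 2: λ.λ.(λ.λ.0 1) ((λ.λ.λ.1) (λ.λ.1))
  step 3: λ.λ.λ.0 ((λ.λ.λ.1) (λ.λ.1))
  step 4: λ.λ.λ.0 (λ.λ.1)

Answer: DIFFERENT — A ⇓ λ.λ.1 (λ.0), B ⇓ λ.λ.λ.0 (λ.λ.1)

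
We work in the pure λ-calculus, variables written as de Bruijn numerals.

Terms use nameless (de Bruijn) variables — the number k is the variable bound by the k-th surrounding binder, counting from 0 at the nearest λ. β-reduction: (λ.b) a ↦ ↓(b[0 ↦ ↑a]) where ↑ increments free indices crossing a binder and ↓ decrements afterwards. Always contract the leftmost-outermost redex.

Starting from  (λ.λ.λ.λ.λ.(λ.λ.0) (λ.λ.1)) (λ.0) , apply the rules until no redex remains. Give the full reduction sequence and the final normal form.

Answer: normal form = λ.λ.λ.λ.λ.0  (in 2 steps)

Working:
  start: (λ.λ.λ.λ.λ.(λ.λ.0) (λ.λ.1)) (λ.0)
  step 1: λ.λ.λ.λ.(λ.λ.0) (λ.λ.1)
  step 2: λ.λ.λ.λ.λ.0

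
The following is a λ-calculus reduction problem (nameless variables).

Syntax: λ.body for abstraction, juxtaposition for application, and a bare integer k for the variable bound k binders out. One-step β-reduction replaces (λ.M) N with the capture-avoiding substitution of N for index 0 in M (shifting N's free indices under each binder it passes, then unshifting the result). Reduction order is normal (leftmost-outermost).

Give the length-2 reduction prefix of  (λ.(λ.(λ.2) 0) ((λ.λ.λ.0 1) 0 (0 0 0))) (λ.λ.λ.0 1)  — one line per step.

  start: (λ.(λ.(λ.2) 0) ((λ.λ.λ.0 1) 0 (0 0 0))) (λ.λ.λ.0 1)
  step 1: (λ.(λ.λ.λ.λ.0 1) 0) ((λ.λ.λ.0 1) (λ.λ.λ.0 1) ((λ.λ.λ.0 1) (λ.λ.λ.0 1) (λ.λ.λ.0 1)))
  step 2: (λ.λ.λ.λ.0 1) ((λ.λ.λ.0 1) (λ.λ.λ.0 1) ((λ.λ.λ.0 1) (λ.λ.λ.0 1) (λ.λ.λ.0 1)))

Answer: after 2 steps: (λ.λ.λ.λ.0 1) ((λ.λ.λ.0 1) (λ.λ.λ.0 1) ((λ.λ.λ.0 1) (λ.λ.λ.0 1) (λ.λ.λ.0 1)))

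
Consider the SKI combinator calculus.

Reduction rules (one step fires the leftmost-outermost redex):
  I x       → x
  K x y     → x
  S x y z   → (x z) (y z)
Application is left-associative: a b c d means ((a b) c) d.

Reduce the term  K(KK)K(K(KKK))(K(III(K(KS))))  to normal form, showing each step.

Answer: normal form = K(K(K(KS)))  (in 5 steps)

Derivation:
  start: K(KK)K(K(KKK))(K(III(K(KS))))
  [1] KK(K(KKK))(K(III(K(KS))))
  [2] K(K(III(K(KS))))
  [3] K(K(II(K(KS))))
  [4] K(K(I(K(KS))))
  [5] K(K(K(KS)))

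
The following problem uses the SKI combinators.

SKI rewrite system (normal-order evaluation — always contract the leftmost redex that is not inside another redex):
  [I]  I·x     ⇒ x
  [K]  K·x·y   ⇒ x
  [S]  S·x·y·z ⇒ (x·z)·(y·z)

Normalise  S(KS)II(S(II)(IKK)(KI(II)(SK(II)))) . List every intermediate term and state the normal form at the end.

Answer: normal form = SIK  (in 12 steps)

Working:
  start: S(KS)II(S(II)(IKK)(KI(II)(SK(II))))
  →1  KSI(II)(S(II)(IKK)(KI(II)(SK(II))))
  →2  S(II)(S(II)(IKK)(KI(II)(SK(II))))
  →3  SI(S(II)(IKK)(KI(II)(SK(II))))
  →4  SI(II(KI(II)(SK(II)))(IKK(KI(II)(SK(II)))))
  →5  SI(I(KI(II)(SK(II)))(IKK(KI(II)(SK(II)))))
  →6  SI(KI(II)(SK(II))(IKK(KI(II)(SK(II)))))
  →7  SI(I(SK(II))(IKK(KI(II)(SK(II)))))
  →8  SI(SK(II)(IKK(KI(II)(SK(II)))))
  →9  SI(K(IKK(KI(II)(SK(II))))(II(IKK(KI(II)(SK(II))))))
  →10  SI(IKK(KI(II)(SK(II))))
  →11  SI(KK(KI(II)(SK(II))))
  →12  SIK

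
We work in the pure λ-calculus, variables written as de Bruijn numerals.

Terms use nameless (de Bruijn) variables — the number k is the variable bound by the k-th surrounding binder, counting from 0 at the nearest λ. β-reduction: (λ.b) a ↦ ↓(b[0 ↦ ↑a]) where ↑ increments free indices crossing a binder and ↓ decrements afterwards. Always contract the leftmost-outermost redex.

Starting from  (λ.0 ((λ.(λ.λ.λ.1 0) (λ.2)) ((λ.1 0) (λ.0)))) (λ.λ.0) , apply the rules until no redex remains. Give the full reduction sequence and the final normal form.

  start: (λ.0 ((λ.(λ.λ.λ.1 0) (λ.2)) ((λ.1 0) (λ.0)))) (λ.λ.0)
  [1] (λ.λ.0) ((λ.(λ.λ.λ.1 0) (λ.λ.λ.0)) ((λ.(λ.λ.0) 0) (λ.0)))
  [2] λ.0

Answer: normal form = λ.0  (in 2 steps)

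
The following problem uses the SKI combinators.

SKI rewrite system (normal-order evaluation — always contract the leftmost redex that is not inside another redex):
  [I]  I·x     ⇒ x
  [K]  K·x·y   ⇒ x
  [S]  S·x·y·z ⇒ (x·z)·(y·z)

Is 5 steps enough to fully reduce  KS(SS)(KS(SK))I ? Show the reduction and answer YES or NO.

  start: KS(SS)(KS(SK))I
  →1  S(KS(SK))I
  →2  SSI

Answer: YES — reaches normal form SSI in 2 ≤ 5 steps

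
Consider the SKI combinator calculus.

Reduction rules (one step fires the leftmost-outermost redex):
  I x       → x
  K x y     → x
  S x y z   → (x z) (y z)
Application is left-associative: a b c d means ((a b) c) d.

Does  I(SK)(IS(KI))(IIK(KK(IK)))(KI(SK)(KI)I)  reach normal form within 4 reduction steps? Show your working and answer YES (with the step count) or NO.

Answer: NO — after 4 steps the term is IK(KK(IK))(KI(SK)(KI)I), not yet normal

Working:
  start: I(SK)(IS(KI))(IIK(KK(IK)))(KI(SK)(KI)I)
  step 1: SK(IS(KI))(IIK(KK(IK)))(KI(SK)(KI)I)
  step 2: K(IIK(KK(IK)))(IS(KI)(IIK(KK(IK))))(KI(SK)(KI)I)
  step 3: IIK(KK(IK))(KI(SK)(KI)I)
  step 4: IK(KK(IK))(KI(SK)(KI)I)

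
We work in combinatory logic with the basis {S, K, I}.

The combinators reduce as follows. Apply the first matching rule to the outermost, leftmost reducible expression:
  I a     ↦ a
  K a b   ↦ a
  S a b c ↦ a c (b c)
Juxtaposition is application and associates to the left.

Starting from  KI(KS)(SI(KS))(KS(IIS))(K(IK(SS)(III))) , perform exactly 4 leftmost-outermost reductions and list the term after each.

Answer: after 4 steps: KS(IIS)(KS(KS(IIS)))(K(IK(SS)(III)))

Reduction:
  start: KI(KS)(SI(KS))(KS(IIS))(K(IK(SS)(III)))
  [1] I(SI(KS))(KS(IIS))(K(IK(SS)(III)))
  [2] SI(KS)(KS(IIS))(K(IK(SS)(III)))
  [3] I(KS(IIS))(KS(KS(IIS)))(K(IK(SS)(III)))
  [4] KS(IIS)(KS(KS(IIS)))(K(IK(SS)(III)))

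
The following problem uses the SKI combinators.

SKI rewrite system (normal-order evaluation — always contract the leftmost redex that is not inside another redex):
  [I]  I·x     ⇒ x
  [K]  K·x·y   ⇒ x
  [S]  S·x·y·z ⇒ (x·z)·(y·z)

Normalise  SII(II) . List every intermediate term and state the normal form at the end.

  start: SII(II)
  →1  I(II)(I(II))
  →2  II(I(II))
  →3  I(I(II))
  →4  I(II)
  →5  II
  →6  I

Answer: normal form = I  (in 6 steps)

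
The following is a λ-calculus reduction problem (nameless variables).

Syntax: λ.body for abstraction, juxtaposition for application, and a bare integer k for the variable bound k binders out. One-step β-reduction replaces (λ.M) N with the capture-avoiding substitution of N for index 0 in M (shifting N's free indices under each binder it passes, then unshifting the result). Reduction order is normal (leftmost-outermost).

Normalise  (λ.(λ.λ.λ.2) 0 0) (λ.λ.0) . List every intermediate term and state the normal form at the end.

Answer: normal form = λ.λ.λ.0  (in 3 steps)

Reduction:
  start: (λ.(λ.λ.λ.2) 0 0) (λ.λ.0)
  [1] (λ.λ.λ.2) (λ.λ.0) (λ.λ.0)
  [2] (λ.λ.λ.λ.0) (λ.λ.0)
  [3] λ.λ.λ.0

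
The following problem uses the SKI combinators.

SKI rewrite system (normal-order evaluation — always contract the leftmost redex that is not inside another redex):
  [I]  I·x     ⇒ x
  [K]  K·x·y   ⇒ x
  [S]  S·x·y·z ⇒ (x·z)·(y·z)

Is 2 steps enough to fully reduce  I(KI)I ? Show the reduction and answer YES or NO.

  start: I(KI)I
  step 1: KII
  step 2: I

Answer: YES — reaches normal form I in 2 ≤ 2 steps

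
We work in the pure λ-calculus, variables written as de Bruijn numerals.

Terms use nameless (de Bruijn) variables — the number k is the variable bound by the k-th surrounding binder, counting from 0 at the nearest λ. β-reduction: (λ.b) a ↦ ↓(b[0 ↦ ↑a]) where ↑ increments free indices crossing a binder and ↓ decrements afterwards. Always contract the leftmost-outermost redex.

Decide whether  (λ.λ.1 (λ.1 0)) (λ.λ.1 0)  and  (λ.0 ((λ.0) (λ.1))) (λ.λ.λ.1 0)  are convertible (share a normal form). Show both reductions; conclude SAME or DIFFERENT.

Answer: SAME — A ⇓ λ.λ.1 0, B ⇓ λ.λ.1 0

Derivation:
Term A:
  start: (λ.λ.1 (λ.1 0)) (λ.λ.1 0)
  step 1: λ.(λ.λ.1 0) (λ.1 0)
  step 2: λ.λ.(λ.2 0) 0
  step 3: λ.λ.1 0

Term B:
  start: (λ.0 ((λ.0) (λ.1))) (λ.λ.λ.1 0)
  step 1: (λ.λ.λ.1 0) ((λ.0) (λ.λ.λ.λ.1 0))
  step 2: λ.λ.1 0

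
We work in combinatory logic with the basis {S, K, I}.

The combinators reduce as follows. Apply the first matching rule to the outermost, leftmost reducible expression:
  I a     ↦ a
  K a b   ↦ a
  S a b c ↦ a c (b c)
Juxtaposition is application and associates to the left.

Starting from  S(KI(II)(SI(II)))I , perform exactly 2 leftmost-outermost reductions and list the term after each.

Answer: after 2 steps: S(SI(II))I

Reduction:
  start: S(KI(II)(SI(II)))I
  step 1: S(I(SI(II)))I
  step 2: S(SI(II))I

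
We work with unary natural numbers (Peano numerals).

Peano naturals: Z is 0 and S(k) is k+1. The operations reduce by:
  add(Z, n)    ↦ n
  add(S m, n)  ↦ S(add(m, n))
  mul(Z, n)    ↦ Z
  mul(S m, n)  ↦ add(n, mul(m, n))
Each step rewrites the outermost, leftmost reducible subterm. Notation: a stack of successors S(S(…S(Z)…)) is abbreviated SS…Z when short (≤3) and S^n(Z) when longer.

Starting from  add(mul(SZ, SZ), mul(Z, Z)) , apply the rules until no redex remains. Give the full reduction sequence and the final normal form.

  start: add(mul(SZ, SZ), mul(Z, Z))
  [1] add(add(SZ, mul(Z, SZ)), mul(Z, Z))
  [2] add(S(add(Z, mul(Z, SZ))), mul(Z, Z))
  [3] S(add(add(Z, mul(Z, SZ)), mul(Z, Z)))
  [4] S(add(mul(Z, SZ), mul(Z, Z)))
  [5] S(add(Z, mul(Z, Z)))
  [6] S(mul(Z, Z))
  [7] SZ

Answer: normal form = SZ  (in 7 steps)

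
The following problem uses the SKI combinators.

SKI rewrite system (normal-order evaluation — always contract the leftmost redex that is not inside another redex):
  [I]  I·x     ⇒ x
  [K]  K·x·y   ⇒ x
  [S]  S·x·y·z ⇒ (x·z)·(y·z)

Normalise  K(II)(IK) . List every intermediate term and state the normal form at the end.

  start: K(II)(IK)
  [1] II
  [2] I

Answer: normal form = I  (in 2 steps)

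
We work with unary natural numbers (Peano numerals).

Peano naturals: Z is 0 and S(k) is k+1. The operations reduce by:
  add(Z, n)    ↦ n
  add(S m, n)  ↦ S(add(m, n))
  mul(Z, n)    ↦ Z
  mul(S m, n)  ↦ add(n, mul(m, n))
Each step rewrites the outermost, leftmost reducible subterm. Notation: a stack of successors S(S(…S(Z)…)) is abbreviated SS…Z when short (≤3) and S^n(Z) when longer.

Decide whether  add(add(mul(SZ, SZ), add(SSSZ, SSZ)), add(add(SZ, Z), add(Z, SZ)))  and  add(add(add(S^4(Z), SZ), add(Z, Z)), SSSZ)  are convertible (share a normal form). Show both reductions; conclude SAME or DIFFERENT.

Answer: SAME — A ⇓ S^8(Z), B ⇓ S^8(Z)

Reduction:
Term A:
  start: add(add(mul(SZ, SZ), add(SSSZ, SSZ)), add(add(SZ, Z), add(Z, SZ)))
  step 1: add(add(add(SZ, mul(Z, SZ)), add(SSSZ, SSZ)), add(add(SZ, Z), add(Z, SZ)))
  step 2: add(add(S(add(Z, mul(Z, SZ))), add(SSSZ, SSZ)), add(add(SZ, Z), add(Z, SZ)))
  step 3: add(S(add(add(Z, mul(Z, SZ)), add(SSSZ, SSZ))), add(add(SZ, Z), add(Z, SZ)))
  step 4: S(add(add(add(Z, mul(Z, SZ)), add(SSSZ, SSZ)), add(add(SZ, Z), add(Z, SZ))))
  step 5: S(add(add(mul(Z, SZ), add(SSSZ, SSZ)), add(add(SZ, Z), add(Z, SZ))))
  step 6: S(add(add(Z, add(SSSZ, SSZ)), add(add(SZ, Z), add(Z, SZ))))
  step 7: S(add(add(SSSZ, SSZ), add(add(SZ, Z), add(Z, SZ))))
  step 8: S(add(S(add(SSZ, SSZ)), add(add(SZ, Z), add(Z, SZ))))
  step 9: S(S(add(add(SSZ, SSZ), add(add(SZ, Z), add(Z, SZ)))))
  step 10: S(S(add(S(add(SZ, SSZ)), add(add(SZ, Z), add(Z, SZ)))))
  step 11: S(S(S(add(add(SZ, SSZ), add(add(SZ, Z), add(Z, SZ))))))
  step 12: S(S(S(add(S(add(Z, SSZ)), add(add(SZ, Z), add(Z, SZ))))))
  step 13: S(S(S(S(add(add(Z, SSZ), add(add(SZ, Z), add(Z, SZ)))))))
  step 14: S(S(S(S(add(SSZ, add(add(SZ, Z), add(Z, SZ)))))))
  step 15: S(S(S(S(S(add(SZ, add(add(SZ, Z), add(Z, SZ))))))))
  step 16: S(S(S(S(S(S(add(Z, add(add(SZ, Z), add(Z, SZ)))))))))
  step 17: S(S(S(S(S(S(add(add(SZ, Z), add(Z, SZ))))))))
  step 18: S(S(S(S(S(S(add(S(add(Z, Z)), add(Z, SZ))))))))
  step 19: S(S(S(S(S(S(S(add(add(Z, Z), add(Z, SZ)))))))))
  step 20: S(S(S(S(S(S(S(add(Z, add(Z, SZ)))))))))
  step 21: S(S(S(S(S(S(S(add(Z, SZ))))))))
  step 22: S^8(Z)

Term B:
  start: add(add(add(S^4(Z), SZ), add(Z, Z)), SSSZ)
  step 1: add(add(S(add(SSSZ, SZ)), add(Z, Z)), SSSZ)
  step 2: add(S(add(add(SSSZ, SZ), add(Z, Z))), SSSZ)
  step 3: S(add(add(add(SSSZ, SZ), add(Z, Z)), SSSZ))
  step 4: S(add(add(S(add(SSZ, SZ)), add(Z, Z)), SSSZ))
  step 5: S(add(S(add(add(SSZ, SZ), add(Z, Z))), SSSZ))
  step 6: S(S(add(add(add(SSZ, SZ), add(Z, Z)), SSSZ)))
  step 7: S(S(add(add(S(add(SZ, SZ)), add(Z, Z)), SSSZ)))
  step 8: S(S(add(S(add(add(SZ, SZ), add(Z, Z))), SSSZ)))
  step 9: S(S(S(add(add(add(SZ, SZ), add(Z, Z)), SSSZ))))
  step 10: S(S(S(add(add(S(add(Z, SZ)), add(Z, Z)), SSSZ))))
  step 11: S(S(S(add(S(add(add(Z, SZ), add(Z, Z))), SSSZ))))
  step 12: S(S(S(S(add(add(add(Z, SZ), add(Z, Z)), SSSZ)))))
  step 13: S(S(S(S(add(add(SZ, add(Z, Z)), SSSZ)))))
  step 14: S(S(S(S(add(S(add(Z, add(Z, Z))), SSSZ)))))
  step 15: S(S(S(S(S(add(add(Z, add(Z, Z)), SSSZ))))))
  step 16: S(S(S(S(S(add(add(Z, Z), SSSZ))))))
  step 17: S(S(S(S(S(add(Z, SSSZ))))))
  step 18: S^8(Z)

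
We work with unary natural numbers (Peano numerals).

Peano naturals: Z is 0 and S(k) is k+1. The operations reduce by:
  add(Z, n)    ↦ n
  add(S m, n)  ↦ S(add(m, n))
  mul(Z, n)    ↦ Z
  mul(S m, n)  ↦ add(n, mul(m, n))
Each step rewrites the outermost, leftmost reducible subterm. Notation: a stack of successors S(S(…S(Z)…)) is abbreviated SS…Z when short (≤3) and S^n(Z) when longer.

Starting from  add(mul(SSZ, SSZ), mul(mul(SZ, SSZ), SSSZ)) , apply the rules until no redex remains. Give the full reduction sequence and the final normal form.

  start: add(mul(SSZ, SSZ), mul(mul(SZ, SSZ), SSSZ))
  [1] add(add(SSZ, mul(SZ, SSZ)), mul(mul(SZ, SSZ), SSSZ))
  [2] add(S(add(SZ, mul(SZ, SSZ))), mul(mul(SZ, SSZ), SSSZ))
  [3] S(add(add(SZ, mul(SZ, SSZ)), mul(mul(SZ, SSZ), SSSZ)))
  [4] S(add(S(add(Z, mul(SZ, SSZ))), mul(mul(SZ, SSZ), SSSZ)))
  [5] S(S(add(add(Z, mul(SZ, SSZ)), mul(mul(SZ, SSZ), SSSZ))))
  [6] S(S(add(mul(SZ, SSZ), mul(mul(SZ, SSZ), SSSZ))))
  [7] S(S(add(add(SSZ, mul(Z, SSZ)), mul(mul(SZ, SSZ), SSSZ))))
  [8] S(S(add(S(add(SZ, mul(Z, SSZ))), mul(mul(SZ, SSZ), SSSZ))))
  [9] S(S(S(add(add(SZ, mul(Z, SSZ)), mul(mul(SZ, SSZ), SSSZ)))))
  [10] S(S(S(add(S(add(Z, mul(Z, SSZ))), mul(mul(SZ, SSZ), SSSZ)))))
  [11] S(S(S(S(add(add(Z, mul(Z, SSZ)), mul(mul(SZ, SSZ), SSSZ))))))
  [12] S(S(S(S(add(mul(Z, SSZ), mul(mul(SZ, SSZ), SSSZ))))))
  [13] S(S(S(S(add(Z, mul(mul(SZ, SSZ), SSSZ))))))
  [14] S(S(S(S(mul(mul(SZ, SSZ), SSSZ)))))
  [15] S(S(S(S(mul(add(SSZ, mul(Z, SSZ)), SSSZ)))))
  [16] S(S(S(S(mul(S(add(SZ, mul(Z, SSZ))), SSSZ)))))
  [17] S(S(S(S(add(SSSZ, mul(add(SZ, mul(Z, SSZ)), SSSZ))))))
  [18] S(S(S(S(S(add(SSZ, mul(add(SZ, mul(Z, SSZ)), SSSZ)))))))
  [19] S(S(S(S(S(S(add(SZ, mul(add(SZ, mul(Z, SSZ)), SSSZ))))))))
  [20] S(S(S(S(S(S(S(add(Z, mul(add(SZ, mul(Z, SSZ)), SSSZ)))))))))
  [21] S(S(S(S(S(S(S(mul(add(SZ, mul(Z, SSZ)), SSSZ))))))))
  [22] S(S(S(S(S(S(S(mul(S(add(Z, mul(Z, SSZ))), SSSZ))))))))
  [23] S(S(S(S(S(S(S(add(SSSZ, mul(add(Z, mul(Z, SSZ)), SSSZ)))))))))
  [24] S(S(S(S(S(S(S(S(add(SSZ, mul(add(Z, mul(Z, SSZ)), SSSZ))))))))))
  [25] S(S(S(S(S(S(S(S(S(add(SZ, mul(add(Z, mul(Z, SSZ)), SSSZ)))))))))))
  [26] S(S(S(S(S(S(S(S(S(S(add(Z, mul(add(Z, mul(Z, SSZ)), SSSZ))))))))))))
  [27] S(S(S(S(S(S(S(S(S(S(mul(add(Z, mul(Z, SSZ)), SSSZ)))))))))))
  [28] S(S(S(S(S(S(S(S(S(S(mul(mul(Z, SSZ), SSSZ)))))))))))
  [29] S(S(S(S(S(S(S(S(S(S(mul(Z, SSSZ)))))))))))
  [30] S^10(Z)

Answer: normal form = S^10(Z)  (in 30 steps)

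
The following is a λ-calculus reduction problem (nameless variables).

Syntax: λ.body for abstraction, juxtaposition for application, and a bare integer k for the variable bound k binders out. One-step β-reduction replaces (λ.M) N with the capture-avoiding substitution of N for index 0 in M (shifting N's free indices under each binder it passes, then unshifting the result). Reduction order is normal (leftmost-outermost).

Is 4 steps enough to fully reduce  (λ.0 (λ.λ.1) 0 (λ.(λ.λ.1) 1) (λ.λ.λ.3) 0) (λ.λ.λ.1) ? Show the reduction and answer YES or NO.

  start: (λ.0 (λ.λ.1) 0 (λ.(λ.λ.1) 1) (λ.λ.λ.3) 0) (λ.λ.λ.1)
  →1  (λ.λ.λ.1) (λ.λ.1) (λ.λ.λ.1) (λ.(λ.λ.1) (λ.λ.λ.1)) (λ.λ.λ.λ.λ.λ.1) (λ.λ.λ.1)
  →2  (λ.λ.1) (λ.λ.λ.1) (λ.(λ.λ.1) (λ.λ.λ.1)) (λ.λ.λ.λ.λ.λ.1) (λ.λ.λ.1)
  →3  (λ.λ.λ.λ.1) (λ.(λ.λ.1) (λ.λ.λ.1)) (λ.λ.λ.λ.λ.λ.1) (λ.λ.λ.1)
  →4  (λ.λ.λ.1) (λ.λ.λ.λ.λ.λ.1) (λ.λ.λ.1)

Answer: NO — after 4 steps the term is (λ.λ.λ.1) (λ.λ.λ.λ.λ.λ.1) (λ.λ.λ.1), not yet normal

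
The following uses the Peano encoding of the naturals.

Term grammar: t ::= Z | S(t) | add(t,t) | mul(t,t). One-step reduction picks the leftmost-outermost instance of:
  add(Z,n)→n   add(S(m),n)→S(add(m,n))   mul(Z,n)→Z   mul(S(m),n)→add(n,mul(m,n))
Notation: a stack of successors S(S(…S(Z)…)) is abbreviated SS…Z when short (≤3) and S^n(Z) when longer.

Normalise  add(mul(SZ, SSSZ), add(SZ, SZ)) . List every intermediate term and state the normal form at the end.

Answer: normal form = S^5(Z)  (in 12 steps)

Working:
  start: add(mul(SZ, SSSZ), add(SZ, SZ))
  [1] add(add(SSSZ, mul(Z, SSSZ)), add(SZ, SZ))
  [2] add(S(add(SSZ, mul(Z, SSSZ))), add(SZ, SZ))
  [3] S(add(add(SSZ, mul(Z, SSSZ)), add(SZ, SZ)))
  [4] S(add(S(add(SZ, mul(Z, SSSZ))), add(SZ, SZ)))
  [5] S(S(add(add(SZ, mul(Z, SSSZ)), add(SZ, SZ))))
  [6] S(S(add(S(add(Z, mul(Z, SSSZ))), add(SZ, SZ))))
  [7] S(S(S(add(add(Z, mul(Z, SSSZ)), add(SZ, SZ)))))
  [8] S(S(S(add(mul(Z, SSSZ), add(SZ, SZ)))))
  [9] S(S(S(add(Z, add(SZ, SZ)))))
  [10] S(S(S(add(SZ, SZ))))
  [11] S(S(S(S(add(Z, SZ)))))
  [12] S^5(Z)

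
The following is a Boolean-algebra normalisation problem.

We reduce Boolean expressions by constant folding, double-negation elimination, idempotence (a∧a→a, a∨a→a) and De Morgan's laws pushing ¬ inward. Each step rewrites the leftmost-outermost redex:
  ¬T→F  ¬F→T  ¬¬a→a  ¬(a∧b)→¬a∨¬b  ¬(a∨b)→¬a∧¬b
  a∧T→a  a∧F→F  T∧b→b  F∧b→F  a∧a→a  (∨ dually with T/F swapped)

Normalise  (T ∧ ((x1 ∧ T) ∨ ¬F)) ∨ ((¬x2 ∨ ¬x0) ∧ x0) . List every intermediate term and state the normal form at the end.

  start: (T ∧ ((x1 ∧ T) ∨ ¬F)) ∨ ((¬x2 ∨ ¬x0) ∧ x0)
  →1  ((x1 ∧ T) ∨ ¬F) ∨ ((¬x2 ∨ ¬x0) ∧ x0)
  →2  (x1 ∨ ¬F) ∨ ((¬x2 ∨ ¬x0) ∧ x0)
  →3  (x1 ∨ T) ∨ ((¬x2 ∨ ¬x0) ∧ x0)
  →4  T ∨ ((¬x2 ∨ ¬x0) ∧ x0)
  →5  T

Answer: normal form = T  (in 5 steps)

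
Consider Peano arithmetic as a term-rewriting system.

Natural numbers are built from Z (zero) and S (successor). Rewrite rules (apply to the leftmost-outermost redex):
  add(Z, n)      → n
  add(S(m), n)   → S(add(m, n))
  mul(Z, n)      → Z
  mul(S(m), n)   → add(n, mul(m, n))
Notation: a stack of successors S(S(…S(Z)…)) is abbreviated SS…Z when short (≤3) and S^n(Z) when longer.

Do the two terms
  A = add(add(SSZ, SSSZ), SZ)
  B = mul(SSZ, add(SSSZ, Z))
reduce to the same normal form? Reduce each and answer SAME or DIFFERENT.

Term A:
  start: add(add(SSZ, SSSZ), SZ)
  [1] add(S(add(SZ, SSSZ)), SZ)
  [2] S(add(add(SZ, SSSZ), SZ))
  [3] S(add(S(add(Z, SSSZ)), SZ))
  [4] S(S(add(add(Z, SSSZ), SZ)))
  [5] S(S(add(SSSZ, SZ)))
  [6] S(S(S(add(SSZ, SZ))))
  [7] S(S(S(S(add(SZ, SZ)))))
  [8] S(S(S(S(S(add(Z, SZ))))))
  [9] S^6(Z)

Term B:
  start: mul(SSZ, add(SSSZ, Z))
  [1] add(add(SSSZ, Z), mul(SZ, add(SSSZ, Z)))
  [2] add(S(add(SSZ, Z)), mul(SZ, add(SSSZ, Z)))
  [3] S(add(add(SSZ, Z), mul(SZ, add(SSSZ, Z))))
  [4] S(add(S(add(SZ, Z)), mul(SZ, add(SSSZ, Z))))
  [5] S(S(add(add(SZ, Z), mul(SZ, add(SSSZ, Z)))))
  [6] S(S(add(S(add(Z, Z)), mul(SZ, add(SSSZ, Z)))))
  [7] S(S(S(add(add(Z, Z), mul(SZ, add(SSSZ, Z))))))
  [8] S(S(S(add(Z, mul(SZ, add(SSSZ, Z))))))
  [9] S(S(S(mul(SZ, add(SSSZ, Z)))))
  [10] S(S(S(add(add(SSSZ, Z), mul(Z, add(SSSZ, Z))))))
  [11] S(S(S(add(S(add(SSZ, Z)), mul(Z, add(SSSZ, Z))))))
  [12] S(S(S(S(add(add(SSZ, Z), mul(Z, add(SSSZ, Z)))))))
  [13] S(S(S(S(add(S(add(SZ, Z)), mul(Z, add(SSSZ, Z)))))))
  [14] S(S(S(S(S(add(add(SZ, Z), mul(Z, add(SSSZ, Z))))))))
  [15] S(S(S(S(S(add(S(add(Z, Z)), mul(Z, add(SSSZ, Z))))))))
  [16] S(S(S(S(S(S(add(add(Z, Z), mul(Z, add(SSSZ, Z)))))))))
  [17] S(S(S(S(S(S(add(Z, mul(Z, add(SSSZ, Z)))))))))
  [18] S(S(S(S(S(S(mul(Z, add(SSSZ, Z))))))))
  [19] S^6(Z)

Answer: SAME — A ⇓ S^6(Z), B ⇓ S^6(Z)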